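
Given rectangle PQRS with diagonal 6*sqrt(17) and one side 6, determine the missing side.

The diagonal of a rectangle forms a right triangle with the two sides.
Rearranging the Pythagorean theorem: missing side = sqrt(d^2 - known^2).
= sqrt(612 - 36) = sqrt(576) = 24.

24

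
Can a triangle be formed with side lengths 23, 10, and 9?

Check the triangle inequality: 10 + 9 = 19 ≤ 23.
Since the sum of two sides does not exceed the third, no triangle can be formed.

No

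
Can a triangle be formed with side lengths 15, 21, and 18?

Check all three triangle inequalities:
15 + 21 = 36 > 18 ✓
15 + 18 = 33 > 21 ✓
21 + 18 = 39 > 15 ✓
All conditions hold, so these sides form a valid triangle.

Yes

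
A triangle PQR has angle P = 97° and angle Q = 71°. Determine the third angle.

angle R = 180 - 97 - 71 = 12 degrees.

12 degrees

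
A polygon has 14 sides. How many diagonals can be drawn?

Each of the 14 vertices connects to 11 non-adjacent vertices via diagonals.
Total connections = 14 × 11 = 154, but each diagonal is counted twice.
Number of diagonals = 154 / 2 = 77.

77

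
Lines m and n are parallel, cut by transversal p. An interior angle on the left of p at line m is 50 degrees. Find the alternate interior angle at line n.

Alternate interior angles are equal: 50 degrees.

50 degrees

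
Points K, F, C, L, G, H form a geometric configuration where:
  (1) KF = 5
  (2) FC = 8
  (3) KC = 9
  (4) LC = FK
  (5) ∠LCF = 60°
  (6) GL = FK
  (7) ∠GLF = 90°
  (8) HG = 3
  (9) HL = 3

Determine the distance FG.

From the given relations: LC = FK = 5; GL = FK = 5.
Step 1: By the law of cosines on triangle LCF: LF² = 5² + 8² − 2·5·8·cos(60°) = 49, so LF = 7.
Step 2: By the law of cosines on triangle FLG: FG² = 7² + 5² − 2·7·5·cos(90°) = 74, so FG = √74.

Therefore, the length of FG = √74.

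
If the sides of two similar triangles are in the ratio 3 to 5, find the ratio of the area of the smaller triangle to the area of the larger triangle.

Area scales with the square of linear dimensions. If every length is multiplied by 3/5, then the area is multiplied by (3/5)^2 = 9/25.
The area ratio is 9:25.

9:25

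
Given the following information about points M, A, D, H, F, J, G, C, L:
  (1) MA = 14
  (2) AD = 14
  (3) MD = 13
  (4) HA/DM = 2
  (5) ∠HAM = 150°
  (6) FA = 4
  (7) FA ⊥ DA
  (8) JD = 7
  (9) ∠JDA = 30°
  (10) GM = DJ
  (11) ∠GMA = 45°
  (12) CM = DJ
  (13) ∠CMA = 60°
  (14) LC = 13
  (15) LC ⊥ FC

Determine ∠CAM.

From the given relations: CM = DJ = 7.
Step 1: By the law of cosines on triangle AMC: AC² = 14² + 7² − 2·14·7·cos(60°) = 147, so AC = 7·√3.
Step 2: By the inverse law of cosines on triangle CAM: cos(∠CAM) = ((7·√3)² + 14² − 7²) / (2·7·√3·14) = 294/339.48 = 0.866, so ∠CAM = 30°.

Therefore, the measure of angle ∠CAM = 30°.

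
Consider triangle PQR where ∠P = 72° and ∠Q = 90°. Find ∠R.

By the triangle angle sum property, the three interior angles of any triangle add up to 180°.
We know angle P = 72° and angle Q = 90°, so their sum is 162°.
Therefore angle R = 180° - 162° = 18°.

18 degrees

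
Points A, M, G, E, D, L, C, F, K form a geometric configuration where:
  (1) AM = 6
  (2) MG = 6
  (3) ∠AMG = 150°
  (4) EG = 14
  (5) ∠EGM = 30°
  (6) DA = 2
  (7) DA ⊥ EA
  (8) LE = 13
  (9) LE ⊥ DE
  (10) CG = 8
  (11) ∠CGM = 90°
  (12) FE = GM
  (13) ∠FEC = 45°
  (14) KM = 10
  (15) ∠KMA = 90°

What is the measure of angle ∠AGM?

Step 1: By the law of cosines on triangle GMA: GA² = 6² + 6² − 2·6·6·cos(150°) = 134.35, so GA ≈ 11.59.
Step 2: By the inverse law of cosines on triangle AGM: cos(∠AGM) = (11.59² + 6² − 6²) / (2·11.59·6) = 134.35/139.09 = 0.9659, so ∠AGM = 15°.

Therefore, the measure of angle ∠AGM = 15°.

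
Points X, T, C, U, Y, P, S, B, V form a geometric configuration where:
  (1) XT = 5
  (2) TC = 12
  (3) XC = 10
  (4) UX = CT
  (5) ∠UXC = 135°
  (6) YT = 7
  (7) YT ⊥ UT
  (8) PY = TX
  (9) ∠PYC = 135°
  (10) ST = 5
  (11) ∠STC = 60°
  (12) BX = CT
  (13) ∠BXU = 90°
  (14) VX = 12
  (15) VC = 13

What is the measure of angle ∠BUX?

From the given relations: UX = CT = 12; BX = CT = 12.
Step 1: By the law of cosines on triangle UXB: UB² = 12² + 12² − 2·12·12·cos(90°) = 288, so UB = 12·√2.
Step 2: By the inverse law of cosines on triangle BUX: cos(∠BUX) = ((12·√2)² + 12² − 12²) / (2·12·√2·12) = 288/407.29 = 0.7071, so ∠BUX = 45°.

Therefore, the measure of angle ∠BUX = 45°.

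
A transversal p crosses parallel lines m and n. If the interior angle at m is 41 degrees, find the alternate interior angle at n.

Alternate interior angles are equal: 41 degrees.

41 degrees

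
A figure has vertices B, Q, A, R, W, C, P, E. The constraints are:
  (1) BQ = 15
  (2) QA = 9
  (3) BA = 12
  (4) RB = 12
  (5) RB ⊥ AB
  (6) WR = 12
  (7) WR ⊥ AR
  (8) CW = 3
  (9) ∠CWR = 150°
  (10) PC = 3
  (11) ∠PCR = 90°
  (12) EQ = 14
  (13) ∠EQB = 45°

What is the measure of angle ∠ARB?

Step 1: By the law of cosines on triangle RBA: RA² = 12² + 12² − 2·12·12·cos(90°) = 288, so RA = 12·√2.
Step 2: By the inverse law of cosines on triangle ARB: cos(∠ARB) = ((12·√2)² + 12² − 12²) / (2·12·√2·12) = 288/407.29 = 0.7071, so ∠ARB = 45°.

Therefore, the measure of angle ∠ARB = 45°.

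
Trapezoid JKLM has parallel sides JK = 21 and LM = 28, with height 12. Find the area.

Area = (21 + 28) * 12 / 2 = 588 / 2 = 294

294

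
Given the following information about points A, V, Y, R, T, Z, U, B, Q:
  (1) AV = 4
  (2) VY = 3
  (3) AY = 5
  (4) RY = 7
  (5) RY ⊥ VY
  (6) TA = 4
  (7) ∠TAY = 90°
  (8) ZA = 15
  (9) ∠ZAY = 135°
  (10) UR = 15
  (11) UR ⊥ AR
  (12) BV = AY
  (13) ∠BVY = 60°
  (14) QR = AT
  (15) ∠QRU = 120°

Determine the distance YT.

Step 1: By the law of cosines on triangle YAT: YT² = 5² + 4² − 2·5·4·cos(90°) = 41, so YT = √41.

Therefore, the length of YT = √41.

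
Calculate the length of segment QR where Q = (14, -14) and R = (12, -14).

d = sqrt((-2)^2 + (0)^2) = sqrt(4) = 2

2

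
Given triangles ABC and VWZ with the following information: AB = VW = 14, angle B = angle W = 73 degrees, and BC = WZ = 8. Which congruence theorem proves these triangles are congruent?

The given information matches SAS: Two pairs of corresponding sides and the included angle are equal (Side-Angle-Side).

SAS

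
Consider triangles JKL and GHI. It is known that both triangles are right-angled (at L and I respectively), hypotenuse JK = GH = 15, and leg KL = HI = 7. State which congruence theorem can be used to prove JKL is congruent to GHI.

Consider the given information: both triangles are right-angled (at L and I respectively), hypotenuse JK = GH = 15, and leg KL = HI = 7
This is not SAS or ASA: SAS requires two sides and the included angle between them. ASA requires two angles and the side between them.
The correct criterion is HL. The hypotenuse and one leg of two right triangles are equal (Hypotenuse-Leg).

HL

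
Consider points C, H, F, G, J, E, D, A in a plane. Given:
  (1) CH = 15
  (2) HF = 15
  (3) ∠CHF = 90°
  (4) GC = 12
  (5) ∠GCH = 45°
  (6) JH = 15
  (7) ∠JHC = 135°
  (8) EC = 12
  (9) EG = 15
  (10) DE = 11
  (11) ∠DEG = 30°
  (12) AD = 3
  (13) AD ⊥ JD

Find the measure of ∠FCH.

Step 1: By the law of cosines on triangle CHF: CF² = 15² + 15² − 2·15·15·cos(90°) = 450, so CF = 15·√2.
Step 2: By the inverse law of cosines on triangle FCH: cos(∠FCH) = ((15·√2)² + 15² − 15²) / (2·15·√2·15) = 450/636.4 = 0.7071, so ∠FCH = 45°.

Therefore, the measure of angle ∠FCH = 45°.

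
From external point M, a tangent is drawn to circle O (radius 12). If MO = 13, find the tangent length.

tangent = √(d² - r²) = √(13² - 12²) = √(169 - 144) = √25 = 5

5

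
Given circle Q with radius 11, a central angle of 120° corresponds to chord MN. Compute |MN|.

Chord = 2(11) sin(60°) = 11*sqrt(3)

11*sqrt(3)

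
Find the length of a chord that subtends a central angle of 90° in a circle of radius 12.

Chord length = 2r sin(θ/2)
= 2 × 12 × sin(90°/2)
= 2 × 12 × sin(45°)
= 12*sqrt(2)

12*sqrt(2)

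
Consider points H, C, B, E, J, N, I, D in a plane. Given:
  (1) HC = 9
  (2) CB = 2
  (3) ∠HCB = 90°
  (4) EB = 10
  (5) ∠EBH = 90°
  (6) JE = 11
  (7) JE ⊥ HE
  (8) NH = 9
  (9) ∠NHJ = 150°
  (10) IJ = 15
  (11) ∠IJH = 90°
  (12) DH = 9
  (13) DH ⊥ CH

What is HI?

Step 1: By the law of cosines on triangle BCH: BH² = 2² + 9² − 2·2·9·cos(90°) = 85, so BH = √85.
Step 2: By the law of cosines on triangle EBH: EH² = 10² + √85² − 2·10·√85·cos(90°) = 185, so EH = √185.
Step 3: By the law of cosines on triangle JEH: JH² = 11² + √185² − 2·11·√185·cos(90°) = 306, so JH = 3·√34.
Step 4: By the law of cosines on triangle HJI: HI² = (3·√34)² + 15² − 2·3·√34·15·cos(90°) = 531, so HI = 3·√59.

Therefore, the length of HI = 3·√59.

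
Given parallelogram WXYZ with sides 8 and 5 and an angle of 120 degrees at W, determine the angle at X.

Opposite sides of a parallelogram are parallel, so consecutive angles form co-interior angles on a transversal.
Co-interior angles sum to 180°, giving angle X = 180 - 120 = 60 degrees.

60 degrees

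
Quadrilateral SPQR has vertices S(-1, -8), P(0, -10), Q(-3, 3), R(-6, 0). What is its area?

The Shoelace formula works by pairing each vertex with the next (cycling back to the first).
For each pair, compute x_i*y_(i+1) - x_(i+1)*y_i:
  (-1*-10 - 0*-8) = 10
  (0*3 - -3*-10) = -30
  (-3*0 - -6*3) = 18
  (-6*-8 - -1*0) = 48
Taking half the absolute value of the total: Area = (1/2)(46) = 23.

23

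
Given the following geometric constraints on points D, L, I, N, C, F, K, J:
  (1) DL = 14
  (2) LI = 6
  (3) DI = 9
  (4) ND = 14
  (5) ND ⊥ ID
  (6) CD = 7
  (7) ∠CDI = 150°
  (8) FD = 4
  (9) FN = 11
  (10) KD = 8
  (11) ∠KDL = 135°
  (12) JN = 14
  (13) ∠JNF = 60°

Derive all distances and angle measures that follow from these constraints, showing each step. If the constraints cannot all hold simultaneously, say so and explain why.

The constraints are consistent.

Step 1: From LD = 14, DK = 8, and ∠LDK = 135°, by the law of cosines:
  LK² = LD² + DK² - 2·LD·DK·cos(135°) = 196 + 64 + 158.4 = 418.4
  LK ≈ 20.45

Step 2: From ID = 9, DN = 14, and ∠IDN = 90°, by the law of cosines:
  IN² = ID² + DN² - 2·ID·DN·cos(90°) = 81 + 196 - 0 = 277
  IN ≈ 16.64

Step 3: From ID = 9, DC = 7, and ∠IDC = 150°, by the law of cosines:
  IC² = ID² + DC² - 2·ID·DC·cos(150°) = 81 + 49 + 109.1 = 239.1
  IC ≈ 15.46

Step 4: From FN = 11, NJ = 14, and ∠FNJ = 60°, by the law of cosines:
  FJ² = FN² + NJ² - 2·FN·NJ·cos(60°) = 121 + 196 - 154 = 163
  FJ = √163

Step 5: From DF = 4, DN = 14, FN = 11, by the inverse law of cosines:
  cos(∠FDN) = (DF² + DN² - FN²) / (2·DF·DN)
  ∠FDN = 35.66°

Step 6: From DI = 9, DL = 14, IL = 6, by the inverse law of cosines:
  cos(∠IDL) = (DI² + DL² - IL²) / (2·DI·DL)
  ∠IDL = 16.99°

Step 7: From LD = 14, LI = 6, DI = 9, by the inverse law of cosines:
  cos(∠DLI) = (LD² + LI² - DI²) / (2·LD·LI)
  ∠DLI = 26°

Step 8: From ID = 9, IL = 6, DL = 14, by the inverse law of cosines:
  cos(∠DIL) = (ID² + IL² - DL²) / (2·ID·IL)
  ∠DIL = 137.01°

Step 9: From ND = 14, NF = 11, DF = 4, by the inverse law of cosines:
  cos(∠DNF) = (ND² + NF² - DF²) / (2·ND·NF)
  ∠DNF = 12.24°

Step 10: From FD = 4, FN = 11, DN = 14, by the inverse law of cosines:
  cos(∠DFN) = (FD² + FN² - DN²) / (2·FD·FN)
  ∠DFN = 132.1°

Step 11: From LD = 14, LK = 20.45, DK = 8, by the inverse law of cosines:
  cos(∠DLK) = (LD² + LK² - DK²) / (2·LD·LK)
  ∠DLK = 16.05°

Step 12: From IC = 15.46, ID = 9, CD = 7, by the inverse law of cosines:
  cos(∠CID) = (IC² + ID² - CD²) / (2·IC·ID)
  ∠CID = 13.08°

Step 13: From ID = 9, IN = 16.64, DN = 14, by the inverse law of cosines:
  cos(∠DIN) = (ID² + IN² - DN²) / (2·ID·IN)
  ∠DIN = 57.26°

Step 14: From ND = 14, NI = 16.64, DI = 9, by the inverse law of cosines:
  cos(∠DNI) = (ND² + NI² - DI²) / (2·ND·NI)
  ∠DNI = 32.74°

Step 15: From CD = 7, CI = 15.46, DI = 9, by the inverse law of cosines:
  cos(∠DCI) = (CD² + CI² - DI²) / (2·CD·CI)
  ∠DCI = 16.92°

Step 16: From FJ = √163, FN = 11, JN = 14, by the inverse law of cosines:
  cos(∠JFN) = (FJ² + FN² - JN²) / (2·FJ·FN)
  ∠JFN = 71.74°

Step 17: From KD = 8, KL = 20.45, DL = 14, by the inverse law of cosines:
  cos(∠DKL) = (KD² + KL² - DL²) / (2·KD·KL)
  ∠DKL = 28.95°

Step 18: From JF = √163, JN = 14, FN = 11, by the inverse law of cosines:
  cos(∠FJN) = (JF² + JN² - FN²) / (2·JF·JN)
  ∠FJN = 48.26°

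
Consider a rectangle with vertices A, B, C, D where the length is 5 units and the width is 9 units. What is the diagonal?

Using the Pythagorean theorem:
d² = 5² + 9² = 25 + 81 = 106
d = sqrt(106)

sqrt(106)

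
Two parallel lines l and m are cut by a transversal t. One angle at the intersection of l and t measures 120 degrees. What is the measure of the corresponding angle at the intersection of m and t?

When a transversal crosses parallel lines, angles in the same position at each intersection are called corresponding angles.
These are always equal, so the answer is 120 degrees.

120 degrees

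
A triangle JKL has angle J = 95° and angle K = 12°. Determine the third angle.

The interior angles sum to 180°: angle L = 180 - 95 - 12 = 73°.
The triangle is obtuse (angles 95°, 12°, 73°).

73 degrees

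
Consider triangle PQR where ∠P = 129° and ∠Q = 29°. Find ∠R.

angle R = 180 - 129 - 29 = 22 degrees.

22 degrees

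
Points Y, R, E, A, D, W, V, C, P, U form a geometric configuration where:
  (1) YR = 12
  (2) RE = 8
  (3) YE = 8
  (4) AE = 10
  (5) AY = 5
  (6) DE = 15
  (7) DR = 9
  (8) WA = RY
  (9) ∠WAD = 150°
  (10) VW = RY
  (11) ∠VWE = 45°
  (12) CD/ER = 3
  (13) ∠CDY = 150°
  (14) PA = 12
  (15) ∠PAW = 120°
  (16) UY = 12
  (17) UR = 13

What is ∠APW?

From the given relations: WA = RY = 12.
Step 1: By the law of cosines on triangle PAW: PW² = 12² + 12² − 2·12·12·cos(120°) = 432, so PW = 12·√3.
Step 2: By the inverse law of cosines on triangle APW: cos(∠APW) = (12² + (12·√3)² − 12²) / (2·12·12·√3) = 432/498.83 = 0.866, so ∠APW = 30°.

Therefore, the measure of angle ∠APW = 30°.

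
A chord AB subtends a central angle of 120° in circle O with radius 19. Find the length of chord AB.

Drop a perpendicular from the center to the chord, bisecting both the chord and the central angle.
Each half-chord = r sin(θ/2) = 19 sin(60°).
The full chord = 2 × 19 × sin(60°) = 19*sqrt(3).

19*sqrt(3)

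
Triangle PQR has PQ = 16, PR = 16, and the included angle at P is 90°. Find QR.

Since angle P = 90°, this is a right triangle and the law of cosines reduces to the Pythagorean theorem.
QR^2 = 16^2 + 16^2 = 512
QR = 16*sqrt(2)

16*sqrt(2)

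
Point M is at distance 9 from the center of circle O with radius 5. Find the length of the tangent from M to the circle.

The tangent, radius, and line from the external point to the center form a right triangle.
The right angle is where the tangent meets the radius.
By the Pythagorean theorem: tangent² + 5² = 9²
tangent² = 81 - 25 = 56
tangent = 2*sqrt(14)

2*sqrt(14)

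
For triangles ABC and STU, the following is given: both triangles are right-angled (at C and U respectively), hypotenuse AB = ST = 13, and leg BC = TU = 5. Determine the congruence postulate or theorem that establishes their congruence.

The given information matches HL: The hypotenuse and one leg of two right triangles are equal (Hypotenuse-Leg).

HL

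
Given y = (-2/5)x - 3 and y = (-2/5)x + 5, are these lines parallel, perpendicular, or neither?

Slope of line 1: m1 = -2/5
Slope of line 2: m2 = -2/5
Two lines are parallel if and only if they have equal slopes (or both are vertical).
Here m1 = m2 = -2/5, confirming the lines are parallel.

Parallel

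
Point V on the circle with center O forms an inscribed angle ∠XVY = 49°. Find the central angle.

Central angle = 2 × 49° = 98° (inscribed angle theorem).

98°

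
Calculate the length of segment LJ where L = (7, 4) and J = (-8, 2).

The horizontal distance is |-8 - 7| = 15 and the vertical distance is |2 - 4| = 2.
By the Pythagorean theorem, d = sqrt(15^2 + 2^2) = sqrt(229).

sqrt(229)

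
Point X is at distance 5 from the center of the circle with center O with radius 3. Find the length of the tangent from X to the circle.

The tangent, radius, and line from the external point to the center form a right triangle.
The right angle is where the tangent meets the radius.
By the Pythagorean theorem: tangent² + 3² = 5²
tangent² = 25 - 9 = 16
tangent = 4

4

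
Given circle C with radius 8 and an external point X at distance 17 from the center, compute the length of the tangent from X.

Let T be the point of tangency. Then CT ⊥ XT (radius ⊥ tangent).
In right triangle CTX: CX² = CT² + XT²
17² = 8² + XT²
XT² = 225, XT = 15

15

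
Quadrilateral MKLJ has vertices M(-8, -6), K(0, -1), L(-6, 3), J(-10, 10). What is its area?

Using the Shoelace formula for a quadrilateral (vertices in order):
Area = (1/2)|sum of (x_i * y_(i+1) - x_(i+1) * y_i)|
Terms: (-8*-1 - 0*-6) = 8, (0*3 - -6*-1) = -6, (-6*10 - -10*3) = -30, (-10*-6 - -8*10) = 140
Sum = 112
Area = (1/2)(112) = 56

56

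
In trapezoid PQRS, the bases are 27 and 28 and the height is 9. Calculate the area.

Area = (27 + 28) * 9 / 2 = 495 / 2 = 495/2

495/2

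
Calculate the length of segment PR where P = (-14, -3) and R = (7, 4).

d = sqrt((7 - -14)^2 + (4 - -3)^2)
d = sqrt(21^2 + 7^2)
d = sqrt(441 + 49)
d = sqrt(490) = 7*sqrt(10)

7*sqrt(10)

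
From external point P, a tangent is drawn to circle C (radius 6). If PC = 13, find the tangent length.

tangent = √(d² - r²) = √(13² - 6²) = √(169 - 36) = √133 = sqrt(133)

sqrt(133)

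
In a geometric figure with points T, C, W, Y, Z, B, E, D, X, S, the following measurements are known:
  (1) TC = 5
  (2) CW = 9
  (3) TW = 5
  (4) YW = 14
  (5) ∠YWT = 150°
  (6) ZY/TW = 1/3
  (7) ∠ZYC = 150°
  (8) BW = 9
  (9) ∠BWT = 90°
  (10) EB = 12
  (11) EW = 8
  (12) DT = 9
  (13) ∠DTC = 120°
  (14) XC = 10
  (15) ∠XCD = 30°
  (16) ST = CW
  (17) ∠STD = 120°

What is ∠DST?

From the given relations: ST = CW = 9.
Step 1: By the law of cosines on triangle STD: SD² = 9² + 9² − 2·9·9·cos(120°) = 243, so SD = 9·√3.
Step 2: By the inverse law of cosines on triangle DST: cos(∠DST) = ((9·√3)² + 9² − 9²) / (2·9·√3·9) = 243/280.59 = 0.866, so ∠DST = 30°.

Therefore, the measure of angle ∠DST = 30°.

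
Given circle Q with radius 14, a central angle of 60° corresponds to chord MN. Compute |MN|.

Drop a perpendicular from the center to the chord, bisecting both the chord and the central angle.
Each half-chord = r sin(θ/2) = 14 sin(30°).
The full chord = 2 × 14 × sin(30°) = 14.

14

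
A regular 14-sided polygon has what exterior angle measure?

Each exterior angle of a regular n-gon is 360 / n.
For n = 14: 360 / 14 = 180/7 degrees.

180/7 degrees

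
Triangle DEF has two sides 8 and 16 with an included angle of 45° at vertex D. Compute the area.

When two sides and the included angle are known, the area formula is (1/2)ab sin(C).
The height from one side to the opposite vertex is 16 sin(45°) = 8*sqrt(2).
Area = (1/2) * 8 * 8*sqrt(2) = 32*sqrt(2).

32*sqrt(2)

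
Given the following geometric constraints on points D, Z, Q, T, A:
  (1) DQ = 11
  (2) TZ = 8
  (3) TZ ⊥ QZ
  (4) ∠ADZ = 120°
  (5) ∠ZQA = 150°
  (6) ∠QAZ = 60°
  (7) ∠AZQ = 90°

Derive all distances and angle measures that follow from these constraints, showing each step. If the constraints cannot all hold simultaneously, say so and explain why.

These constraints are not satisfiable: (5), (6) and (7) are the three interior angles of triangle ZQA, which must sum to 180°, but 150° + 60° + 90° = 300°. No planar figure meets all of them, so nothing further can be derived.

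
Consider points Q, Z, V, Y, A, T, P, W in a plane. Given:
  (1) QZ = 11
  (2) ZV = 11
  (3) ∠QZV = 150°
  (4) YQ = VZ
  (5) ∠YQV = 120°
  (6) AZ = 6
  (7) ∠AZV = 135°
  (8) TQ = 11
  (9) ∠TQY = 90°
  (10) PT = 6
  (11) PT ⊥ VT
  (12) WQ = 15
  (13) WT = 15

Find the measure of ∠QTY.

From the given relations: YQ = VZ = 11.
Step 1: By the law of cosines on triangle TQY: TY² = 11² + 11² − 2·11·11·cos(90°) = 242, so TY = 11·√2.
Step 2: By the inverse law of cosines on triangle QTY: cos(∠QTY) = (11² + (11·√2)² − 11²) / (2·11·11·√2) = 242/342.24 = 0.7071, so ∠QTY = 45°.

Therefore, the measure of angle ∠QTY = 45°.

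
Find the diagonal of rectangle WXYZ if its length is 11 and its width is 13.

A rectangle's diagonal splits it into two right triangles, with the diagonal as the hypotenuse.
By the Pythagorean theorem, d^2 = 11^2 + 13^2 = 290.
Therefore d = sqrt(290).

sqrt(290)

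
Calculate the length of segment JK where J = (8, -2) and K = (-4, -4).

The horizontal distance is |-4 - 8| = 12 and the vertical distance is |-4 - -2| = 2.
By the Pythagorean theorem, d = sqrt(12^2 + 2^2) = sqrt(148) = 2*sqrt(37).

2*sqrt(37)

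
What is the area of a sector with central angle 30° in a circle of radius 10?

The full circle has area πr² = π(10)² = 100*pi.
The sector covers 30° out of 360°, a fraction of 1/12.
Sector area = 100*pi × 1/12 = 25*pi/3.

25*pi/3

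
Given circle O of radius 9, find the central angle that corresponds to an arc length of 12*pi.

θ = 360 × 12*pi / (2π × 9) = 240° (rearranging arc length formula).

240°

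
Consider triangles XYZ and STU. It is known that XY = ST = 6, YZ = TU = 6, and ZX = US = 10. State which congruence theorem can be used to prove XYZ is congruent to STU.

The given information provides:
XY = ST = 6, YZ = TU = 6, and ZX = US = 10
This matches the SSS congruence theorem.
All three pairs of corresponding sides are equal (Side-Side-Side).

SSS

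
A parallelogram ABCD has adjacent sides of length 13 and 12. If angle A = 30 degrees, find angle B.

In a parallelogram, consecutive angles are supplementary (sum to 180°).
angle B = 180 - angle A
angle B = 180 - 30
angle B = 150 degrees

150 degrees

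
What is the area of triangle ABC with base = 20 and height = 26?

Area = (1/2)(20)(26) = 260

260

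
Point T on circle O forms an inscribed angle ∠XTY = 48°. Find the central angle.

The inscribed angle theorem states that a central angle is always twice any inscribed angle that subtends the same arc.
Since the inscribed angle is 48°, the central angle = 2 × 48° = 96°.

96°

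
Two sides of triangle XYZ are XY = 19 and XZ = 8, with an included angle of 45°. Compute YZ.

By the law of cosines: YZ^2 = XY^2 + XZ^2 - 2*XY*XZ*cos(X)
YZ^2 = 19^2 + 8^2 - 2*19*8*cos(45°)
YZ^2 = 361 + 64 - 304*(sqrt(2)/2)
YZ^2 = 425 - 152*sqrt(2)
YZ = sqrt(425 - 152*sqrt(2))

sqrt(425 - 152*sqrt(2))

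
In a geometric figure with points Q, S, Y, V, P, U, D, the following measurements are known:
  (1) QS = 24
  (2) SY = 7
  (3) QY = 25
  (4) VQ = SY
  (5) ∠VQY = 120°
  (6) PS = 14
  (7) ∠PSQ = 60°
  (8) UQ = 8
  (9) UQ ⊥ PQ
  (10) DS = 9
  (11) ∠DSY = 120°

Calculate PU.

Step 1: By the law of cosines on triangle PSQ: PQ² = 14² + 24² − 2·14·24·cos(60°) = 436, so PQ = 2·√109.
Step 2: By the law of cosines on triangle PQU: PU² = (2·√109)² + 8² − 2·2·√109·8·cos(90°) = 500, so PU = 10·√5.

Therefore, the length of PU = 10·√5.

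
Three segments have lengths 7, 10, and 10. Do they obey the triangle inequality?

Sort the sides: 7, 10, 10.
It suffices to check that the sum of the two smallest exceeds the largest:
7 + 10 = 17 > 10. ✓
Yes, a valid triangle can be formed.

Yes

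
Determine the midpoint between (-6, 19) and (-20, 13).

The midpoint is the average of the coordinates:
x: (-6 + -20)/2 = -13
y: (19 + 13)/2 = 16
Midpoint = (-13, 16)

(-13, 16)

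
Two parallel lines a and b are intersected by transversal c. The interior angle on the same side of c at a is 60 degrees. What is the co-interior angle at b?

Co-interior angles sum to 180: 180 - 60 = 120 degrees.

120 degrees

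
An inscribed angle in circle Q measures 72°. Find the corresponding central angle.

The inscribed angle theorem states that a central angle is always twice any inscribed angle that subtends the same arc.
Since the inscribed angle is 72°, the central angle = 2 × 72° = 144°.

144°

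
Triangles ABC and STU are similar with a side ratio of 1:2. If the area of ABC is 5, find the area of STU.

The ratio of areas of similar triangles = (side ratio)^2.
Side ratio = 1:2, so area ratio = 1:4.
Area of STU / Area of ABC = 4/1
Area of STU = 5 * 4/1 = 20

20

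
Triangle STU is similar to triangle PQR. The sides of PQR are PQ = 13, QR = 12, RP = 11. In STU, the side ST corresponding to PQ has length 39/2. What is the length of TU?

Similar triangles have proportional sides. Setting up the proportion:
ST / PQ = TU / QR
39/2 / 13 = TU / 12
TU = 12 * 39/2 / 13 = 18.

18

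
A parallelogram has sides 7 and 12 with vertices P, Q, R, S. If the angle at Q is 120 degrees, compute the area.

Area = a * b * sin(theta)
Area = 7 * 12 * sin(120 degrees)
Area = 84 * sqrt(3)/2
Area = 42*sqrt(3)

42*sqrt(3)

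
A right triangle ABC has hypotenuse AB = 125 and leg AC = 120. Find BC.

By the Pythagorean theorem: BC^2 = AB^2 - AC^2
BC^2 = 125^2 - 120^2 = 15625 - 14400 = 1225
BC = sqrt(1225) = 35

35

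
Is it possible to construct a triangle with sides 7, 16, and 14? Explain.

For three segments to close into a triangle, no single side can be as long as the other two combined.
The longest side is 16, and 7 + 14 = 21 > 16.
A triangle can be formed.

Yes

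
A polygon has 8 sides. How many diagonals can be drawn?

Total line segments between 8 vertices = C(8,2) = 28.
Subtract the 8 sides: 28 - 8 = 20 diagonals.

20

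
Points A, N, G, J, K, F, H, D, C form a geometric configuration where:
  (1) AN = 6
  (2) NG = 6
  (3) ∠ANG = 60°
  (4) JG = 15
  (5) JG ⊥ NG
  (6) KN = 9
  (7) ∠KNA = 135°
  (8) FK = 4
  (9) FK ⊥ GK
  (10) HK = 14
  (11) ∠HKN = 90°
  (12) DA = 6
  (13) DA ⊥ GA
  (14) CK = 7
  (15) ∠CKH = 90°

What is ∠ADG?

Step 1: By the law of cosines on triangle GNA: GA² = 6² + 6² − 2·6·6·cos(60°) = 36, so GA = 6.
Step 2: By the law of cosines on triangle DAG: DG² = 6² + 6² − 2·6·6·cos(90°) = 72, so DG = 6·√2.
Step 3: By the inverse law of cosines on triangle ADG: cos(∠ADG) = (6² + (6·√2)² − 6²) / (2·6·6·√2) = 72/101.82 = 0.7071, so ∠ADG = 45°.

Therefore, the measure of angle ∠ADG = 45°.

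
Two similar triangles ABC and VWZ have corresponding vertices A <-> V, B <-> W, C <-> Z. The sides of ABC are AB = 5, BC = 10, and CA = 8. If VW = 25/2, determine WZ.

Since the triangles are similar, the ratio of corresponding sides is constant.
Scale factor k = VW / AB = 25/2 / 5 = 5/2
WZ = k * BC = 5/2 * 10 = 25

25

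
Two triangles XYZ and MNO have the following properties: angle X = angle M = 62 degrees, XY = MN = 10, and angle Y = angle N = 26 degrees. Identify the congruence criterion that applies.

The given information matches ASA: Two pairs of corresponding angles and the included side are equal (Angle-Side-Angle).

ASA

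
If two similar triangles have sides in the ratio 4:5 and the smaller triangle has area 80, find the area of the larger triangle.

Area ratio = (4/5)^2 = 16/25. Area of the larger triangle = 80 * 25/16 = 125.

125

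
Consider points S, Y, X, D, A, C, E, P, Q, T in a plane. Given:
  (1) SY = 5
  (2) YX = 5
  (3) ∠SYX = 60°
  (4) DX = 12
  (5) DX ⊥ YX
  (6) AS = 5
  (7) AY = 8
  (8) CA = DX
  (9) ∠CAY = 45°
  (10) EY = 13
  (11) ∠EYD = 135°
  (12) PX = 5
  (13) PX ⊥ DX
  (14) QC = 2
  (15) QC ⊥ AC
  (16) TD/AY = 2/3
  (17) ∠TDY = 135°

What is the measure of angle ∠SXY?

Step 1: By the law of cosines on triangle XYS: XS² = 5² + 5² − 2·5·5·cos(60°) = 25, so XS = 5.
Step 2: By the inverse law of cosines on triangle SXY: cos(∠SXY) = (5² + 5² − 5²) / (2·5·5) = 25/50 = 0.5, so ∠SXY = 60°.

Therefore, the measure of angle ∠SXY = 60°.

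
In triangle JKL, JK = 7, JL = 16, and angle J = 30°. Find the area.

Area = (1/2) * JK * JL * sin(J)
Area = (1/2) * 7 * 16 * sin(30°)
Area = (1/2) * 7 * 16 * 1/2
Area = 28

28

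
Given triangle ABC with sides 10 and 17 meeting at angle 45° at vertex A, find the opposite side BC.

Law of cosines: BC^2 = 10^2 + 17^2 - 2(10)(17)cos(45°) = 389 - 170*sqrt(2), so BC = sqrt(389 - 170*sqrt(2)).

sqrt(389 - 170*sqrt(2))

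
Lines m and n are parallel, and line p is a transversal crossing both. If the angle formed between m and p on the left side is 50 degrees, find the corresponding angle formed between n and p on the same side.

Corresponding angles formed by parallel lines and a transversal are equal.
The given angle is 50 degrees.
The corresponding angle = 50 degrees.

50 degrees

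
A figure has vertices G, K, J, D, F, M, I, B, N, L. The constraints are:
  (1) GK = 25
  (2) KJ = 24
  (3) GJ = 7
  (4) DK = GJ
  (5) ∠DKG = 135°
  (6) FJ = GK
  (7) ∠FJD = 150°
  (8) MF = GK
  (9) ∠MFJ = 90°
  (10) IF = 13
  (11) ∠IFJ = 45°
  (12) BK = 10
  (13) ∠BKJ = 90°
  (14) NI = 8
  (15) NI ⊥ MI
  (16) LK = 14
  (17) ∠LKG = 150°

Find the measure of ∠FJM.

From the given relations: FJ = GK = 25; MF = GK = 25.
Step 1: By the law of cosines on triangle JFM: JM² = 25² + 25² − 2·25·25·cos(90°) = 1250, so JM ≈ 35.36.
Step 2: By the inverse law of cosines on triangle FJM: cos(∠FJM) = (25² + 35.36² − 25²) / (2·25·35.36) = 1250/1767.77 = 0.7071, so ∠FJM = 45°.

Therefore, the measure of angle ∠FJM = 45°.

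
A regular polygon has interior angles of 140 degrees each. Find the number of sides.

The exterior angle is the supplement of the interior angle: 180 - 140 = 40 degrees.
Since the exterior angles of any convex polygon sum to 360 degrees, the number of sides is 360 / 40 = 9.

9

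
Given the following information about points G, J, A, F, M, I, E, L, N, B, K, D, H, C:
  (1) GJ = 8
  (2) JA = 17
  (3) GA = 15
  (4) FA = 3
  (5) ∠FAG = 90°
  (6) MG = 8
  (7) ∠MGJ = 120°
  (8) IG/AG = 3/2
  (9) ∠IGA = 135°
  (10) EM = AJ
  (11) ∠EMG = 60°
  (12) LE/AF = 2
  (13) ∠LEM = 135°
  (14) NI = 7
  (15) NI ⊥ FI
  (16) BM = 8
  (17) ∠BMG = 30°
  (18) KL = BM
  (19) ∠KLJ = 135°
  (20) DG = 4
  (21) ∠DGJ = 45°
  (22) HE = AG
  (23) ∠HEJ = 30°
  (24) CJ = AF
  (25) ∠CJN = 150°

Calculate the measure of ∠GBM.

Step 1: By the law of cosines on triangle BMG: BG² = 8² + 8² − 2·8·8·cos(30°) = 17.15, so BG ≈ 4.14.
Step 2: By the inverse law of cosines on triangle GBM: cos(∠GBM) = (4.14² + 8² − 8²) / (2·4.14·8) = 17.15/66.26 = 0.2588, so ∠GBM = 75°.

Therefore, the measure of angle ∠GBM = 75°.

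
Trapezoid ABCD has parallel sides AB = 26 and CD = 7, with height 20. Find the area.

Area of a trapezoid = (base1 + base2) * height / 2
Area = (26 + 7) * 20 / 2
Area = 33 * 20 / 2
Area = 660 / 2
Area = 330

330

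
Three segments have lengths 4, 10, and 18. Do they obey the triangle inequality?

Check the triangle inequality: 4 + 10 = 14 ≤ 18.
Since the sum of two sides does not exceed the third, no triangle can be formed.

No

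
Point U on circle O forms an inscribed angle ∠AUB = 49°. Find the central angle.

By the inscribed angle theorem, the central angle is twice the inscribed angle.
Central angle = 2 × 49° = 98°

98°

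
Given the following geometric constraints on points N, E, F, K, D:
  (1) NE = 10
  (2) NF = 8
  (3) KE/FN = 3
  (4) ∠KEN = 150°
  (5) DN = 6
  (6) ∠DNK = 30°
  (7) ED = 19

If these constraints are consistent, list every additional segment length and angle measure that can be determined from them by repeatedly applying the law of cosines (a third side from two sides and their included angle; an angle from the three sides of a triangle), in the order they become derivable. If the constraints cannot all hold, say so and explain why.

These constraints are not satisfiable: by the triangle inequality in triangle NED, (1) NE = 10 and (5) DN = 6 force ED ≤ 10 + 6 = 16, but (7) says ED = 19. No planar figure meets all of them, so nothing further can be derived.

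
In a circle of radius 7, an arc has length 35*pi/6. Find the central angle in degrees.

θ = 360 × 35*pi/6 / (2π × 7) = 150° (rearranging arc length formula).

150°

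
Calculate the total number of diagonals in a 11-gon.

The number of diagonals in an n-gon is n(n - 3)/2.
For n = 11: 11(11 - 3)/2 = 11 × 8 / 2 = 44.

44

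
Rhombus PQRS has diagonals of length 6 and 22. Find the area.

Area = (6 * 22) / 2 = 132 / 2 = 66

66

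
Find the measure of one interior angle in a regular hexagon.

Each interior angle of a regular n-gon is (n - 2) * 180 / n.
For n = 6: (6 - 2) * 180 / 6 = 720/6 = 120 degrees.

120 degrees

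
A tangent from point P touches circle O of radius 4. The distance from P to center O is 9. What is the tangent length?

tangent = √(d² - r²) = √(9² - 4²) = √(81 - 16) = √65 = sqrt(65)

sqrt(65)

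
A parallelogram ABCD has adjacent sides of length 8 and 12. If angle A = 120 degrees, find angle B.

In a parallelogram, consecutive angles are supplementary (sum to 180°).
angle B = 180 - angle A
angle B = 180 - 120
angle B = 60 degrees

60 degrees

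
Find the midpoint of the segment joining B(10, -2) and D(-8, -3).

The midpoint is the point halfway along the segment.
Move half the horizontal distance: 10 + (-8 - 10)/2 = 10 + -18/2 = 1
Move half the vertical distance: -2 + (-3 - -2)/2 = -2 + -1/2 = -5/2
Midpoint = (1, -5/2)

(1, -5/2)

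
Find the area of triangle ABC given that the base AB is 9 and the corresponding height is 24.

Area = (1/2)(9)(24) = 108

108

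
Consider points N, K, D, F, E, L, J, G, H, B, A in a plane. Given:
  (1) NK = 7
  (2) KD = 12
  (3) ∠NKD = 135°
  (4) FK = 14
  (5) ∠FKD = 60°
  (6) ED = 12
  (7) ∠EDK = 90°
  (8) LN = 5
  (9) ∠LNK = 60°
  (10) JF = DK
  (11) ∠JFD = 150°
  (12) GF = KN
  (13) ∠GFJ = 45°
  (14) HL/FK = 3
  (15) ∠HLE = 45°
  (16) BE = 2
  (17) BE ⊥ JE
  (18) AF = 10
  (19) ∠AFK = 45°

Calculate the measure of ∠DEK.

Step 1: By the law of cosines on triangle EDK: EK² = 12² + 12² − 2·12·12·cos(90°) = 288, so EK = 12·√2.
Step 2: By the inverse law of cosines on triangle DEK: cos(∠DEK) = (12² + (12·√2)² − 12²) / (2·12·12·√2) = 288/407.29 = 0.7071, so ∠DEK = 45°.

Therefore, the measure of angle ∠DEK = 45°.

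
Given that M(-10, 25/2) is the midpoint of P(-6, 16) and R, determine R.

Using the midpoint formula: M = ((x1 + x2)/2, (y1 + y2)/2)
We know M = (-10, 25/2) and P = (-6, 16)
For x: -10 = (-6 + x2)/2, so x2 = 2*-10 - -6 = -14
For y: 25/2 = (16 + y2)/2, so y2 = 2*25/2 - 16 = 9
R = (-14, 9)

(-14, 9)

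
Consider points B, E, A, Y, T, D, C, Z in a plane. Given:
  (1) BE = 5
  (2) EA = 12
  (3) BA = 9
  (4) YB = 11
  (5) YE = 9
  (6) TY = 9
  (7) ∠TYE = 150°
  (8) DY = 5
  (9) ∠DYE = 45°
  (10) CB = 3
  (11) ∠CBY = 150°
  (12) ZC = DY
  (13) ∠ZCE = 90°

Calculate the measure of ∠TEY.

Step 1: By the law of cosines on triangle EYT: ET² = 9² + 9² − 2·9·9·cos(150°) = 302.3, so ET ≈ 17.39.
Step 2: By the inverse law of cosines on triangle TEY: cos(∠TEY) = (17.39² + 9² − 9²) / (2·17.39·9) = 302.3/312.96 = 0.9659, so ∠TEY = 15°.

Therefore, the measure of angle ∠TEY = 15°.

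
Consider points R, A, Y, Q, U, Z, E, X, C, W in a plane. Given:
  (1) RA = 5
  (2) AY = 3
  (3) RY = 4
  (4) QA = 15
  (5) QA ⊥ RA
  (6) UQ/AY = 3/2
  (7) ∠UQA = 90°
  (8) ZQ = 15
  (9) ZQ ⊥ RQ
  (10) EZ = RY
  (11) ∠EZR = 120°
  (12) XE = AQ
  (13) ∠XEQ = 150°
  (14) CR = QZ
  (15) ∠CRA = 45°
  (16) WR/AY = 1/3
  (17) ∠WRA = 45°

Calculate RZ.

Step 1: By the law of cosines on triangle RAQ: RQ² = 5² + 15² − 2·5·15·cos(90°) = 250, so RQ = 5·√10.
Step 2: By the law of cosines on triangle RQZ: RZ² = (5·√10)² + 15² − 2·5·√10·15·cos(90°) = 475, so RZ = 5·√19.

Therefore, the length of RZ = 5·√19.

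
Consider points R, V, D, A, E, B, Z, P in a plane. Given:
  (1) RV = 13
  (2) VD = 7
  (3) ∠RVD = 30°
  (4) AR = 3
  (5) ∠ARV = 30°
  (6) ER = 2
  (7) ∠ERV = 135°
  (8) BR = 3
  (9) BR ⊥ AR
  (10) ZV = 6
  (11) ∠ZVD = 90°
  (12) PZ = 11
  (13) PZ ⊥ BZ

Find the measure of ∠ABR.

Step 1: By the law of cosines on triangle BRA: BA² = 3² + 3² − 2·3·3·cos(90°) = 18, so BA = 3·√2.
Step 2: By the inverse law of cosines on triangle ABR: cos(∠ABR) = ((3·√2)² + 3² − 3²) / (2·3·√2·3) = 18/25.46 = 0.7071, so ∠ABR = 45°.

Therefore, the measure of angle ∠ABR = 45°.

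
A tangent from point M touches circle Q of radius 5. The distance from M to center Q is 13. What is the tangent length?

The tangent, radius, and line from the external point to the center form a right triangle.
The right angle is where the tangent meets the radius.
By the Pythagorean theorem: tangent² + 5² = 13²
tangent² = 169 - 25 = 144
tangent = 12

12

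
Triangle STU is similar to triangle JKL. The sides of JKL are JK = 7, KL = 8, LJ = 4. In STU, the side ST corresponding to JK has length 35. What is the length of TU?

Since the triangles are similar, the ratio of corresponding sides is constant.
Scale factor k = ST / JK = 35 / 7 = 5
TU = k * KL = 5 * 8 = 40

40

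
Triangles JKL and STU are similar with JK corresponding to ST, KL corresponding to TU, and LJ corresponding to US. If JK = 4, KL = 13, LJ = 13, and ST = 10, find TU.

k = 10/4 = 5/2. TU = 5/2 * 13 = 65/2.

65/2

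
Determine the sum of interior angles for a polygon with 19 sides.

The sum of interior angles of an n-sided polygon is (n - 2) * 180.
For n = 19: (19 - 2) * 180 = 17 * 180 = 3060 degrees.

3060 degrees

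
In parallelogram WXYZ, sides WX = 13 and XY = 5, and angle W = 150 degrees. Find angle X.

In a parallelogram, consecutive angles are supplementary (sum to 180°).
angle X = 180 - angle W
angle X = 180 - 150
angle X = 30 degrees

30 degrees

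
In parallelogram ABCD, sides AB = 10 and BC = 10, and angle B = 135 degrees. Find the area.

Area = a * b * sin(theta)
Area = 10 * 10 * sin(135 degrees)
Area = 100 * sqrt(2)/2
Area = 50*sqrt(2)

50*sqrt(2)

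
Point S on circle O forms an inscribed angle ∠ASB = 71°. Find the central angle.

By the inscribed angle theorem, the central angle is twice the inscribed angle.
Central angle = 2 × 71° = 142°

142°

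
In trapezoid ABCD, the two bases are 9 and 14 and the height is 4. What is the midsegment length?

The midsegment of a trapezoid = (base1 + base2) / 2
midsegment = (9 + 14) / 2
midsegment = 23 / 2
midsegment = 23/2

23/2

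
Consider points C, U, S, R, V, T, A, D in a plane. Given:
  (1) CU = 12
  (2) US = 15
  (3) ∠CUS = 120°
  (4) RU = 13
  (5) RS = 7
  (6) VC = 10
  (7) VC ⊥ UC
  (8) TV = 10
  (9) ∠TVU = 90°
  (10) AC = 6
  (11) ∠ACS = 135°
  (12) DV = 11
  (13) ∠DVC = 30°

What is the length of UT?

Step 1: By the law of cosines on triangle UCV: UV² = 12² + 10² − 2·12·10·cos(90°) = 244, so UV = 2·√61.
Step 2: By the law of cosines on triangle UVT: UT² = (2·√61)² + 10² − 2·2·√61·10·cos(90°) = 344, so UT = 2·√86.

Therefore, the length of UT = 2·√86.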